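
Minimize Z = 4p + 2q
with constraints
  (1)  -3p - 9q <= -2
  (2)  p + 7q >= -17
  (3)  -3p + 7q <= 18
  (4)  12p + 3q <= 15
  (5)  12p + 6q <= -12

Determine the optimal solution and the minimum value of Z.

p = -37/12, q = 5/4, minimum Z = -59/6

Corner points and Z = 4p + 2q:
  (-37/12, 5/4) → Z = -59/6
  (-4/3, 2/3) → Z = -4
  (-32/17, 30/17) → Z = -4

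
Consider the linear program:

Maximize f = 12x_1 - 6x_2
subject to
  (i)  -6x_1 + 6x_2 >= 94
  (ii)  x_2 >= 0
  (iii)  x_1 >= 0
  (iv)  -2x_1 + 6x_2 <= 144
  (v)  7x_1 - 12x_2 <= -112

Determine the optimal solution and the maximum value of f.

Corner points and f = 12x_1 - 6x_2:
  (0, 47/3) → f = -94
  (25/2, 169/6) → f = -19
  (0, 24) → f = -144

The optimum lies where -6x_1 + 6x_2 = 94 and -2x_1 + 6x_2 = 144.
Solving simultaneously gives x_1 = 25/2, x_2 = 169/6.

x_1 = 25/2, x_2 = 169/6, maximum f = -19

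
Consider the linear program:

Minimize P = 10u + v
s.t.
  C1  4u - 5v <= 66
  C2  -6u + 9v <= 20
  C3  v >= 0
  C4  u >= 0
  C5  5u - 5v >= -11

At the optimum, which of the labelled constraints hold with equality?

C3 and C4

Feasible corners and P = 10u + v:
  (347/3, 238/3) → P = 1236
  (33/2, 0) → P = 165
  (1/15, 34/15) → P = 44/15
  (0, 0) → P = 0
  (0, 11/5) → P = 11/5

The minimum is at (0, 0). Substituting into each constraint, equality holds for C3 and C4; the remaining constraints have slack.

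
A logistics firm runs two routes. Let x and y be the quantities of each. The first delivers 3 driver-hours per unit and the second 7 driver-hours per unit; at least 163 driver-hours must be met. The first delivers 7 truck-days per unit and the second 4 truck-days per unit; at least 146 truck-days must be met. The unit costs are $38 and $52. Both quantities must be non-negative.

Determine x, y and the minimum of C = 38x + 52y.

x = 10, y = 19, minimum C = 1368

Vertices and C = 38x + 52y:
  (0, 73/2) → C = 1898
  (163/3, 0) → C = 6194/3
  (10, 19) → C = 1368
The feasible region is unbounded (it extends along (0, 1), (1, 0)), but C strictly increases along every unbounded feasible direction, so there is no improving ray and the minimum is attained at a vertex.

At the optimal vertex, 3x + 7y = 163 and 7x + 4y = 146.
Solving simultaneously gives x = 10, y = 19.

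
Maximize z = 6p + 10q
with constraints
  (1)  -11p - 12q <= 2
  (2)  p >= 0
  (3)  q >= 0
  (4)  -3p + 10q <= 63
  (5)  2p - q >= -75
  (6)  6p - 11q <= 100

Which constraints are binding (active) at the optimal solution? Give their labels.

Feasible corners and z = 6p + 10q:
  (0, 0) → z = 0
  (0, 63/10) → z = 63
  (50/3, 0) → z = 100
  (1693/27, 226/9) → z = 1882/3

The maximum is at (1693/27, 226/9). Substituting into each constraint, equality holds for (4) and (6); the remaining constraints have slack.

(4) and (6)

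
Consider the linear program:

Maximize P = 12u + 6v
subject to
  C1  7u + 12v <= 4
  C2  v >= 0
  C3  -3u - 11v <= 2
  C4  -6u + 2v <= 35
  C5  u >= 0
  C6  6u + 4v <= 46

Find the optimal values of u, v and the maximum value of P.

Corner points and P = 12u + 6v:
  (4/7, 0) → P = 48/7
  (0, 1/3) → P = 2
  (0, 0) → P = 0

u = 4/7, v = 0, maximum P = 48/7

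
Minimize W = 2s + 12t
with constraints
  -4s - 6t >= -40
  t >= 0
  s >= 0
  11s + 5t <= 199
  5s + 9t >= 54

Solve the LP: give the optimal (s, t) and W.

Vertices and W = 2s + 12t:
  (0, 20/3) → W = 80
  (6, 8/3) → W = 44
  (0, 6) → W = 72

The binding constraints are -4s - 6t = -40 and 5s + 9t = 54.
Solving simultaneously gives s = 6, t = 8/3.

s = 6, t = 8/3, minimum W = 44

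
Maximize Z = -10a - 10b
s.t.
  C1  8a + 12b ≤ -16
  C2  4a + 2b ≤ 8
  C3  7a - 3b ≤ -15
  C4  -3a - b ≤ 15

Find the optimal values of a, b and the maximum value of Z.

Extreme points and Z = -10a - 10b:
  (-19/9, 2/27) → Z = 550/27
  (-41/7, 18/7) → Z = 230/7
  (-15/4, -15/4) → Z = 75

At the optimal vertex, 7a - 3b = -15 and -3a - b = 15.
Solving simultaneously gives a = -15/4, b = -15/4.

a = -15/4, b = -15/4, maximum Z = 75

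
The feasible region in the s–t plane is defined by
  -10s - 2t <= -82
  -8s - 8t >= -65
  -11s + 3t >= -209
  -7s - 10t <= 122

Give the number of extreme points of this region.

4

Intersecting each pair of boundary lines and keeping only the points that satisfy every inequality leaves:
  (263/32, -3/32)
  (532/43, -897/43)
  (1867/112, -957/112)
  (1724/131, -2805/131)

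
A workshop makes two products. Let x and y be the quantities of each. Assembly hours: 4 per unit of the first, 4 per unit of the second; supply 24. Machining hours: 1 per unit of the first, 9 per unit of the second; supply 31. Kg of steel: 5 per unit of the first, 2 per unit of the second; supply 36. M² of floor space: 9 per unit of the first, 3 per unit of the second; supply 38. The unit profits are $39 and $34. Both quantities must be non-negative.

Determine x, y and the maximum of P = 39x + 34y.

Vertices and P = 39x + 34y:
  (0, 0) → P = 0
  (0, 31/9) → P = 1054/9
  (38/9, 0) → P = 494/3
  (23/8, 25/8) → P = 1747/8
  (10/3, 8/3) → P = 662/3

x = 10/3, y = 8/3, maximum P = 662/3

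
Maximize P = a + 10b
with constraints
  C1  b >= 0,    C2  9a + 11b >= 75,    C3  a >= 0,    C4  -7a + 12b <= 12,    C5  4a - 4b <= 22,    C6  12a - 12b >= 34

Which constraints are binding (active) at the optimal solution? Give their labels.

Extreme points and P = a + 10b:
  (271/40, 51/40) → P = 781/40
  (637/120, 99/40) → P = 3607/120
  (78/5, 101/10) → P = 583/5
  (46/5, 191/30) → P = 1093/15

The maximum is at (78/5, 101/10). Substituting into each constraint, equality holds for C4 and C5; the remaining constraints have slack.

C4 and C5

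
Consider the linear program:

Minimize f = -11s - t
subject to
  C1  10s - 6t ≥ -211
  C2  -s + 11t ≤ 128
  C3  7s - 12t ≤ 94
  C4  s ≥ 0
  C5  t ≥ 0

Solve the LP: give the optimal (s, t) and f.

s = 514/13, t = 198/13, minimum f = -5852/13

Corner points and f = -11s - t:
  (514/13, 198/13) → f = -5852/13
  (0, 128/11) → f = -128/11
  (94/7, 0) → f = -1034/7
  (0, 0) → f = 0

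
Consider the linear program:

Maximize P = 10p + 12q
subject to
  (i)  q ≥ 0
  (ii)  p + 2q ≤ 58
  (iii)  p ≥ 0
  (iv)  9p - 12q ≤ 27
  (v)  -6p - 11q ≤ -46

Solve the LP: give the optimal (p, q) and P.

p = 25, q = 33/2, maximum P = 448

Corner points and P = 10p + 12q:
  (0, 29) → P = 348
  (25, 33/2) → P = 448
  (0, 46/11) → P = 552/11
  (283/57, 28/19) → P = 202/3

The optimum lies where p + 2q = 58 and 9p - 12q = 27.
Solving simultaneously gives p = 25, q = 33/2.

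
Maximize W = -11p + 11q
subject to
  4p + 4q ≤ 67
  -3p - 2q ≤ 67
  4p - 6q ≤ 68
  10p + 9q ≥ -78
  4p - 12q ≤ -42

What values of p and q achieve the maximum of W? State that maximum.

p = -201/2, q = 469/4, maximum W = 9581/4

Vertices and W = -11p + 11q:
  (-201/2, 469/4) → W = 9581/4
  (159/16, 109/16) → W = -275/8
  (-447/7, 436/7) → W = 9713/7
  (-219/26, 9/13) → W = 2607/26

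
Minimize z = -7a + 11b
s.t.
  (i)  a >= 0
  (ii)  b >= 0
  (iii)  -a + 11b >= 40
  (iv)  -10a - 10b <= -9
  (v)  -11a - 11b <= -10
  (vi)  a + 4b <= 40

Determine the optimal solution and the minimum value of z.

Vertices and z = -7a + 11b:
  (0, 40/11) → z = 40
  (0, 10) → z = 110
  (56/3, 16/3) → z = -72

The optimum lies where -a + 11b = 40 and a + 4b = 40.
Solving simultaneously gives a = 56/3, b = 16/3.

a = 56/3, b = 16/3, minimum z = -72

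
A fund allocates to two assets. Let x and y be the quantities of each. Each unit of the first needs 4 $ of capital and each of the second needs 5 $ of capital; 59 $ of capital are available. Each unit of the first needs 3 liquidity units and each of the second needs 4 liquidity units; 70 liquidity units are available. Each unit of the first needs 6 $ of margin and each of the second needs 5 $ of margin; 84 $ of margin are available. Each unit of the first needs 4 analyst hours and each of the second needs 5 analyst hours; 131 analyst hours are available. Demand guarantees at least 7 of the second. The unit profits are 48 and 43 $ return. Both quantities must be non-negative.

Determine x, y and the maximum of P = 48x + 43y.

x = 6, y = 7, maximum P = 589

Corner points and P = 48x + 43y:
  (0, 59/5) → P = 2537/5
  (0, 7) → P = 301
  (6, 7) → P = 589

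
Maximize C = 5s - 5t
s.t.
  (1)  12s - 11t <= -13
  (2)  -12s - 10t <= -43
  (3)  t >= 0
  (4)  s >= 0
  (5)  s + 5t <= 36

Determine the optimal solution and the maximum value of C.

s = 49/36, t = 8/3, maximum C = -235/36

Vertices and C = 5s - 5t:
  (49/36, 8/3) → C = -235/36
  (331/71, 445/71) → C = -570/71
  (0, 43/10) → C = -43/2
  (0, 36/5) → C = -36

The binding constraints are 12s - 11t = -13 and -12s - 10t = -43.
Solving simultaneously gives s = 49/36, t = 8/3.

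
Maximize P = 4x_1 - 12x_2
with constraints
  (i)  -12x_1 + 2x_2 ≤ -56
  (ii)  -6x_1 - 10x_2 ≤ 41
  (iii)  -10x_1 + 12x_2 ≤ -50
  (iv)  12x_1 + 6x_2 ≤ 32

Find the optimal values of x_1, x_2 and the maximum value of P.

Feasible corners and P = 4x_1 - 12x_2:
  (239/66, -69/11) → P = 2962/33
  (25/6, -3) → P = 158/3
  (283/42, -57/7) → P = 374/3

x_1 = 283/42, x_2 = -57/7, maximum P = 374/3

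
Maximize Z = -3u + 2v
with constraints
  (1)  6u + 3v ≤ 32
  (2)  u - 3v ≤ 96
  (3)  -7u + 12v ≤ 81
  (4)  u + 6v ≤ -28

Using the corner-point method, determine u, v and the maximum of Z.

u = -155, v = -251/3, maximum Z = 893/3

Corner points and Z = -3u + 2v:
  (128/7, -544/21) → Z = -320/3
  (92/11, -200/33) → Z = -1228/33
  (-155, -251/3) → Z = 893/3
  (-137/9, -115/54) → Z = 1118/27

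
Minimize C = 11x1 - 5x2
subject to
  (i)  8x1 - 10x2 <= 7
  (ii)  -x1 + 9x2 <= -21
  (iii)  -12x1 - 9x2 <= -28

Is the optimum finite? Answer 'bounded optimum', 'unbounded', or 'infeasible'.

infeasible

The boundaries 8x1 - 10x2 = 7 and -x1 + 9x2 = -21 meet at (-147/62, -161/62), but that point violates -12x1 - 9x2 ≤ -28. Every candidate vertex is excluded by some other constraint, so the feasible region is empty.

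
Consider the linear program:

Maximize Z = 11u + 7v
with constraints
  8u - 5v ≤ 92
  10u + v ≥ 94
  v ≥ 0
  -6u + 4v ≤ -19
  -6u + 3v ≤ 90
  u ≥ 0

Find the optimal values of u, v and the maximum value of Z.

Vertices and Z = 11u + 7v:
  (23/2, 0) → Z = 253/2
  (273/2, 200) → Z = 5803/2
  (47/5, 0) → Z = 517/5
  (395/46, 187/23) → Z = 6963/46

The binding constraints are 8u - 5v = 92 and -6u + 4v = -19.
Solving simultaneously gives u = 273/2, v = 200.

u = 273/2, v = 200, maximum Z = 5803/2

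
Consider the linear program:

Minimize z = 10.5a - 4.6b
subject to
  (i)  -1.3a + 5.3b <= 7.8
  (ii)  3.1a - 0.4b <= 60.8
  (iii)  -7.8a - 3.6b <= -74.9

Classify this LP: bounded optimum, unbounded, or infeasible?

bounded optimum

Corner points and z = 10.5a - 4.6b:
  (32536/1591, 10322/1591) → z = 1470734/7955
  (36889/4602, 1217/354) → z = 3145579/46020
  (6221/357, -24205/1428) → z = 372625/1428
The feasible region has finitely many vertices and no improving ray; the minimum is 3145579/46020 at (36889/4602, 1217/354).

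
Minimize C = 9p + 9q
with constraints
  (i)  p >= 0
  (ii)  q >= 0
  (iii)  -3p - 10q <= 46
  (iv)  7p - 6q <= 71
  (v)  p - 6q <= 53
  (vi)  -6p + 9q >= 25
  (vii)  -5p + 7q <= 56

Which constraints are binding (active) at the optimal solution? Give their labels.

(i) and (vi)

Feasible corners and C = 9p + 9q:
  (0, 25/9) → C = 25
  (0, 8) → C = 72
  (263/9, 601/27) → C = 1390/3
  (833/19, 747/19) → C = 14220/19

The minimum is at (0, 25/9). Substituting into each constraint, equality holds for (i) and (vi); the remaining constraints have slack.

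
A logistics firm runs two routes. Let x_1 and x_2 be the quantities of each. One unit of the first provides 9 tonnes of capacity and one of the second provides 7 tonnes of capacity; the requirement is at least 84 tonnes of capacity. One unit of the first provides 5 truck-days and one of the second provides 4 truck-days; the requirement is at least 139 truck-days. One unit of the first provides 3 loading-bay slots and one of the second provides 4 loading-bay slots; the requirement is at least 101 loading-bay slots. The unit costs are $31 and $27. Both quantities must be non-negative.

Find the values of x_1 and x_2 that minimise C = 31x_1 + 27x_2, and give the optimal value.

Vertices and C = 31x_1 + 27x_2:
  (0, 139/4) → C = 3753/4
  (101/3, 0) → C = 3131/3
  (19, 11) → C = 886
The feasible region is unbounded (it extends along (0, 1), (1, 0)), but C strictly increases along every unbounded feasible direction, so there is no improving ray and the minimum is attained at a vertex.

x_1 = 19, x_2 = 11, minimum C = 886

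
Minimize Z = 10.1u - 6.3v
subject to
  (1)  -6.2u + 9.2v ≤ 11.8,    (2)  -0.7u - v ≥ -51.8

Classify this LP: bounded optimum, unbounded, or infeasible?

unbounded

From the feasible point (11619/316, 16471/632), moving in the direction (-9.2, -6.2) keeps every constraint satisfied while Z decreases without bound.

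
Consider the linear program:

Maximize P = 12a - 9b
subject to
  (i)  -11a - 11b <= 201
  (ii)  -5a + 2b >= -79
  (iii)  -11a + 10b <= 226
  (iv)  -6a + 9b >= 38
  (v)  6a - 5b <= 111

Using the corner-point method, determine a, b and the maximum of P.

a = 787/33, b = 664/33, maximum P = 1156/11

Vertices and P = 12a - 9b:
  (-4496/231, 25/21) → P = -2687/11
  (-2227/165, -788/165) → P = -6544/55
  (621/14, 1999/28) → P = -441/4
  (787/33, 664/33) → P = 1156/11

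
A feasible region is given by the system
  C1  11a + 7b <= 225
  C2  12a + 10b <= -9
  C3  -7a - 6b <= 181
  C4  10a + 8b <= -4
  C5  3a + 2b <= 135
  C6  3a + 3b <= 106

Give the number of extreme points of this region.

Of the 15 pairwise boundary intersections, those satisfying every inequality are:
  (2617/17, -3566/17)
  (914/9, -1147/9)
  (8, -21/2)
  (-1087/6, 433/2)
  (-393, 1285/3)

5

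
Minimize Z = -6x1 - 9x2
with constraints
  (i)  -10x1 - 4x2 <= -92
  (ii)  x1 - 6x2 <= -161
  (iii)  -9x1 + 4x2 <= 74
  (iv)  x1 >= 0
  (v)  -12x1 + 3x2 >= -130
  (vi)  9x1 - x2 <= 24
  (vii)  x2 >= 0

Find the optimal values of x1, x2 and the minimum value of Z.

Vertices and Z = -6x1 - 9x2:
  (4, 55/2) → Z = -543/2
  (305/53, 1473/53) → Z = -15087/53
  (170/27, 98/3) → Z = -2986/9

The optimum lies where -9x1 + 4x2 = 74 and 9x1 - x2 = 24.
Solving simultaneously gives x1 = 170/27, x2 = 98/3.

x1 = 170/27, x2 = 98/3, minimum Z = -2986/9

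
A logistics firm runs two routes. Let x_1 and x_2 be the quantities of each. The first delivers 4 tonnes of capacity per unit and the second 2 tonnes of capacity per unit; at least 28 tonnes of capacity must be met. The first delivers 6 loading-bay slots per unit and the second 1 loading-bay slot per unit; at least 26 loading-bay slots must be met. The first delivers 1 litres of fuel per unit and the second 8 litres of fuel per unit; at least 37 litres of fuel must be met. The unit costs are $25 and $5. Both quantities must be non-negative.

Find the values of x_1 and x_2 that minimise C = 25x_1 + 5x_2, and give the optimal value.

x_1 = 3, x_2 = 8, minimum C = 115

Feasible corners and C = 25x_1 + 5x_2:
  (0, 26) → C = 130
  (37, 0) → C = 925
  (3, 8) → C = 115
  (5, 4) → C = 145
The feasible region is unbounded (it extends along (0, 1), (1, 0)), but C strictly increases along every unbounded feasible direction, so there is no improving ray and the minimum is attained at a vertex.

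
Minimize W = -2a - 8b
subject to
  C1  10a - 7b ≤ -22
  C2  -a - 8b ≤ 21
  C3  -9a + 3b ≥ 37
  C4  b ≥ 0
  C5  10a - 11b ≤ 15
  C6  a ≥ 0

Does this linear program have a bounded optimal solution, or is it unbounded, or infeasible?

From the feasible point (0, 37/3), moving in the direction (0, 1) keeps every constraint satisfied while W decreases without bound.

unbounded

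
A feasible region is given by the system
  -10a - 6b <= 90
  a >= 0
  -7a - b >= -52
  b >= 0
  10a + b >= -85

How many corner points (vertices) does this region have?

Pairwise boundary intersections that survive every other constraint:
  (0, 52)
  (0, 0)
  (52/7, 0)

3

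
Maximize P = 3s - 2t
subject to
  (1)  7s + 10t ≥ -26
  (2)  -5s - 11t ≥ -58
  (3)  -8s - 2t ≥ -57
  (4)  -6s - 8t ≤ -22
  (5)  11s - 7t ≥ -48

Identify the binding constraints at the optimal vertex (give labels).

(3) and (4)

Vertices and P = 3s - 2t:
  (511/78, 179/78) → P = 1175/78
  (-61/78, 439/78) → P = -1061/78
  (103/13, -83/26) → P = 392/13
  (-23/13, 53/13) → P = -175/13

The maximum is at (103/13, -83/26). Substituting into each constraint, equality holds for (3) and (4); the remaining constraints have slack.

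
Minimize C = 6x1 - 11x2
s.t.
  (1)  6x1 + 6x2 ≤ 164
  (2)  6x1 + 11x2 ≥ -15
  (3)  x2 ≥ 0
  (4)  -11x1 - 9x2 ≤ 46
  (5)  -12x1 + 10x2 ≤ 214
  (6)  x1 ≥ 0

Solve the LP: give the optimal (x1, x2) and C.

Corner points and C = 6x1 - 11x2:
  (82/3, 0) → C = 164
  (89/33, 271/11) → C = -2803/11
  (0, 0) → C = 0
  (0, 107/5) → C = -1177/5

At the optimal vertex, 6x1 + 6x2 = 164 and -12x1 + 10x2 = 214.
Solving simultaneously gives x1 = 89/33, x2 = 271/11.

x1 = 89/33, x2 = 271/11, minimum C = -2803/11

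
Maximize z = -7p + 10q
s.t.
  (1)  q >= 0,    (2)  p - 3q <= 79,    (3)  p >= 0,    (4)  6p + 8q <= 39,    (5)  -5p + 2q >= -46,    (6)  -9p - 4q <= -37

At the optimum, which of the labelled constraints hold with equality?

(4) and (6)

Vertices and z = -7p + 10q:
  (13/2, 0) → z = -91/2
  (37/9, 0) → z = -259/9
  (35/12, 43/16) → z = 155/24

The maximum is at (35/12, 43/16). Substituting into each constraint, equality holds for (4) and (6); the remaining constraints have slack.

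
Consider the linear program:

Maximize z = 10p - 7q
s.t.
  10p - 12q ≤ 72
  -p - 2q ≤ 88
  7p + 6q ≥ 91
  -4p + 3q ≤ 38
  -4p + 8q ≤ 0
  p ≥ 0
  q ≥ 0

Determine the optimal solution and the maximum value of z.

Vertices and z = 10p - 7q:
  (127/12, 203/72) → z = 6199/72
  (18, 9) → z = 117
  (91/10, 91/20) → z = 1183/20

p = 18, q = 9, maximum z = 117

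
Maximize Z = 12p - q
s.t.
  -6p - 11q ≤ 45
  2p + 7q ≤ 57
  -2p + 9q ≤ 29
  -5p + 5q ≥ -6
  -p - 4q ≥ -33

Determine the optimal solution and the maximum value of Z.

Feasible corners and Z = 12p - q:
  (-181/19, 21/19) → Z = -2193/19
  (-159/85, -261/85) → Z = -1647/85
  (199/35, 157/35) → Z = 2231/35

p = 199/35, q = 157/35, maximum Z = 2231/35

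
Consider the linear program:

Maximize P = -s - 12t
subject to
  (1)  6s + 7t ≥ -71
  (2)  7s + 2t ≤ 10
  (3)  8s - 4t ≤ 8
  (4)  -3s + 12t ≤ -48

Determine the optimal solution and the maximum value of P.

s = -57/20, t = -77/10, maximum P = 381/4

Extreme points and P = -s - 12t:
  (-57/20, -77/10) → P = 381/4
  (-172/31, -167/31) → P = 2176/31
  (-8/7, -30/7) → P = 368/7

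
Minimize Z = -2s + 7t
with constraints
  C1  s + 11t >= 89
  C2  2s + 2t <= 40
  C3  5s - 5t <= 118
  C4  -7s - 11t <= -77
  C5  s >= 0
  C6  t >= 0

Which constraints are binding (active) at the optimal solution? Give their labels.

Feasible corners and Z = -2s + 7t:
  (131/10, 69/10) → Z = 221/10
  (0, 89/11) → Z = 623/11
  (0, 20) → Z = 140

The minimum is at (131/10, 69/10). Substituting into each constraint, equality holds for C1 and C2; the remaining constraints have slack.

C1 and C2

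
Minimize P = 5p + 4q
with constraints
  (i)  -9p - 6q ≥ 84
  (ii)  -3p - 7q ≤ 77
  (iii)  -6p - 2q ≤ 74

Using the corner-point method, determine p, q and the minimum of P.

p = -91/9, q = -20/3, minimum P = -695/9

Extreme points and P = 5p + 4q:
  (-14/5, -49/5) → P = -266/5
  (-46/3, 9) → P = -122/3
  (-91/9, -20/3) → P = -695/9

The binding constraints are -3p - 7q = 77 and -6p - 2q = 74.
Solving simultaneously gives p = -91/9, q = -20/3.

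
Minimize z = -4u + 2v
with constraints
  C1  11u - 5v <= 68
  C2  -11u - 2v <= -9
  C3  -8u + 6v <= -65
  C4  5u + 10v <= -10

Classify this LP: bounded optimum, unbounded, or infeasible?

Extreme points and z = -4u + 2v:
  (181/77, -59/7) → z = -2022/77
  (83/26, -171/26) → z = -337/13
  (92/41, -643/82) → z = -1011/41
The feasible region has finitely many vertices and no improving ray; the minimum is -2022/77 at (181/77, -59/7).

bounded optimum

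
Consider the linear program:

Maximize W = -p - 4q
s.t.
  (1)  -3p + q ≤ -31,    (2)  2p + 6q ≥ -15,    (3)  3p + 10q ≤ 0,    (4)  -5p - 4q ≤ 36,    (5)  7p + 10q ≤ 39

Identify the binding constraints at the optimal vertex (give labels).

Corner points and W = -p - 4q:
  (171/20, -107/20) → W = 257/20
  (310/33, -31/11) → W = 62/33
  (192/11, -183/22) → W = 174/11
  (39/4, -117/40) → W = 39/20

The maximum is at (192/11, -183/22). Substituting into each constraint, equality holds for (2) and (5); the remaining constraints have slack.

(2) and (5)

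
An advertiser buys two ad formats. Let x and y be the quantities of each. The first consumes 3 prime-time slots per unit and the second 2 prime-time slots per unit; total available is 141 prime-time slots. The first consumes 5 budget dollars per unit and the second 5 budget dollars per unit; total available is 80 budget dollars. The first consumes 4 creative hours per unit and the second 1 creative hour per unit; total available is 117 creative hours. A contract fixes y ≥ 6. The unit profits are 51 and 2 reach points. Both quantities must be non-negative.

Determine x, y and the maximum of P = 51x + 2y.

x = 10, y = 6, maximum P = 522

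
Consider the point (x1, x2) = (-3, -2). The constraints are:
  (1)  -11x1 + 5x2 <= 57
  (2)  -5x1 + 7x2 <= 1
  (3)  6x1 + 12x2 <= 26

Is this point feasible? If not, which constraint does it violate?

(1): 23 ≤ 57 ✓
(2): 1 ≤ 1 ✓
(3): -42 ≤ 26 ✓

feasible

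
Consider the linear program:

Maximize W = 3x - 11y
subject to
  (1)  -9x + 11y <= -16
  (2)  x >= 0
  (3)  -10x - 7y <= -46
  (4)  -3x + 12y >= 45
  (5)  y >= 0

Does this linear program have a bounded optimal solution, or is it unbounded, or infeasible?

From the feasible point (229/25, 151/25), moving in the direction (12, 3) keeps every constraint satisfied while W increases without bound.

unbounded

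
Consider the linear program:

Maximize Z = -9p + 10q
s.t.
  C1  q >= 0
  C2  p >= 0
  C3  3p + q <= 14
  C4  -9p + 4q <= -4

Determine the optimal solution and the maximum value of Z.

Vertices and Z = -9p + 10q:
  (14/3, 0) → Z = -42
  (4/9, 0) → Z = -4
  (20/7, 38/7) → Z = 200/7

The binding constraints are 3p + q = 14 and -9p + 4q = -4.
Solving simultaneously gives p = 20/7, q = 38/7.

p = 20/7, q = 38/7, maximum Z = 200/7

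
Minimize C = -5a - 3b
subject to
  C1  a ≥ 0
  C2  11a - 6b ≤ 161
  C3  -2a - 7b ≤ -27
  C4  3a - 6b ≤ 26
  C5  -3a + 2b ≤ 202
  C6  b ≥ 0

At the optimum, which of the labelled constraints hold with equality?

Vertices and C = -5a - 3b:
  (0, 27/7) → C = -81/7
  (0, 101) → C = -303
  (135/8, 197/48) → C = -1547/16
  (767/2, 2705/4) → C = -15785/4
  (344/33, 29/33) → C = -1807/33

The minimum is at (767/2, 2705/4). Substituting into each constraint, equality holds for C2 and C5; the remaining constraints have slack.

C2 and C5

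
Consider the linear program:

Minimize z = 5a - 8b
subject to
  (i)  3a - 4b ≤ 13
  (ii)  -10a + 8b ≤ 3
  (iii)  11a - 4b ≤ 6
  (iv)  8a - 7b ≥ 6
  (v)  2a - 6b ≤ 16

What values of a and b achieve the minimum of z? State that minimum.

Feasible corners and z = 5a - 8b:
  (2/5, -2/5) → z = 26/5
  (-14/29, -82/29) → z = 586/29
  (-38/17, -58/17) → z = 274/17

The binding constraints are 11a - 4b = 6 and 8a - 7b = 6.
Solving simultaneously gives a = 2/5, b = -2/5.

a = 2/5, b = -2/5, minimum z = 26/5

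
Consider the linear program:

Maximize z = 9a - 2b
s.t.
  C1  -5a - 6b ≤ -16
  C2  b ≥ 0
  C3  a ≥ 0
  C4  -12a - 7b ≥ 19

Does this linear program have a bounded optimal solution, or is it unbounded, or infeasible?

The boundaries -5a - 6b = -16 and b = 0 meet at (16/5, 0), but that point violates -12a - 7b ≥ 19. Every candidate vertex is excluded by some other constraint, so the feasible region is empty.

infeasible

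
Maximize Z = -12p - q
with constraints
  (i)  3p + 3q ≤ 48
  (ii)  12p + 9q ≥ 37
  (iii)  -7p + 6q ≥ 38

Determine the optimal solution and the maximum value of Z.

p = -107/3, q = 155/3, maximum Z = 1129/3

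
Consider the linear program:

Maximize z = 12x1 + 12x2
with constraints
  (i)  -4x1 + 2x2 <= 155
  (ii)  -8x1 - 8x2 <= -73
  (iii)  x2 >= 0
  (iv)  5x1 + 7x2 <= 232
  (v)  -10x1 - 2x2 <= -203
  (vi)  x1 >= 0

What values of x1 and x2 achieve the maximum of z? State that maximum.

Feasible corners and z = 12x1 + 12x2:
  (232/5, 0) → z = 2784/5
  (203/10, 0) → z = 1218/5
  (319/20, 87/4) → z = 2262/5

The optimum lies where x2 = 0 and 5x1 + 7x2 = 232.
Solving simultaneously gives x1 = 232/5, x2 = 0.

x1 = 232/5, x2 = 0, maximum z = 2784/5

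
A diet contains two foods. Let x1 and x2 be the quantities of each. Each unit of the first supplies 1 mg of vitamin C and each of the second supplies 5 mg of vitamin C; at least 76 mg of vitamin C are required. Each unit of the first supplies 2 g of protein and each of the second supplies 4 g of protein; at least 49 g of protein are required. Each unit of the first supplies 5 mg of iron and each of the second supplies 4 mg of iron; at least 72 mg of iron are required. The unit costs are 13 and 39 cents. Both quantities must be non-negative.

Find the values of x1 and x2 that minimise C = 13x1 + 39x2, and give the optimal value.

x1 = 8/3, x2 = 44/3, minimum C = 1820/3

The feasible region is unbounded (it extends along (0, 1), (1, 0)), but C strictly increases along every unbounded feasible direction, so there is no improving ray and the minimum is attained at a vertex.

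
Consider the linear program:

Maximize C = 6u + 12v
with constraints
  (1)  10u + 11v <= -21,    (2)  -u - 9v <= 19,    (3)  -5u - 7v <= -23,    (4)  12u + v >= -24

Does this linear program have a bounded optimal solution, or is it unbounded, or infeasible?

The boundaries 10u + 11v = -21 and -u - 9v = 19 meet at (20/79, -169/79), but that point violates -5u - 7v ≤ -23. Every candidate vertex is excluded by some other constraint, so the feasible region is empty.

infeasible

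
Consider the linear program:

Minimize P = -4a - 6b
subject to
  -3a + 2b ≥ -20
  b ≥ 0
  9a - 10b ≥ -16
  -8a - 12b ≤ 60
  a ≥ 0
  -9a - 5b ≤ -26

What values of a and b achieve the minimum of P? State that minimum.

Extreme points and P = -4a - 6b:
  (20/3, 0) → P = -80/3
  (58/3, 19) → P = -574/3
  (26/9, 0) → P = -104/9
  (4/3, 14/5) → P = -332/15

The optimum lies where -3a + 2b = -20 and 9a - 10b = -16.
Solving simultaneously gives a = 58/3, b = 19.

a = 58/3, b = 19, minimum P = -574/3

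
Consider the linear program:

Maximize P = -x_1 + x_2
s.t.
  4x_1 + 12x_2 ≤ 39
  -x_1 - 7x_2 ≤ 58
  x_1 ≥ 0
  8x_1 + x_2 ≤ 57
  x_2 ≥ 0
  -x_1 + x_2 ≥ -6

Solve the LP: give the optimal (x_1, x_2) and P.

x_1 = 0, x_2 = 13/4, maximum P = 13/4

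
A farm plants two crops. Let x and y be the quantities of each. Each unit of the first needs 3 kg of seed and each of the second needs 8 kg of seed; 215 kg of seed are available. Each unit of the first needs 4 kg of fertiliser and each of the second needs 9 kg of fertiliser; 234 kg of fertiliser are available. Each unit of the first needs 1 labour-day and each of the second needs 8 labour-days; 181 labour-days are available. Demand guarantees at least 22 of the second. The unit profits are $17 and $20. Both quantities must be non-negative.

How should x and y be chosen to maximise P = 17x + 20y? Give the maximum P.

The optimum lies where x + 8y = 181 and y = 22.
Solving simultaneously gives x = 5, y = 22.

x = 5, y = 22, maximum P = 525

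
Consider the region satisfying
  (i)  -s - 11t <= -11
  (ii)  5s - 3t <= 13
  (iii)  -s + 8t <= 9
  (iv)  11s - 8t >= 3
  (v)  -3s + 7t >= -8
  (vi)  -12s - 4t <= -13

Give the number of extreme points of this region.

4

Pairwise boundary intersections that survive every other constraint:
  (88/29, 21/29)
  (121/129, 118/129)
  (131/37, 58/37)
  (6/5, 51/40)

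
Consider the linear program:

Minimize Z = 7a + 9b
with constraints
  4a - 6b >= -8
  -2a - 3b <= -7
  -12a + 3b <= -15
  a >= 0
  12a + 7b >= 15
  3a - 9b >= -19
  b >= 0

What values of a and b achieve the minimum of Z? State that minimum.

Feasible corners and Z = 7a + 9b:
  (19/10, 13/5) → Z = 367/10
  (7/3, 26/9) → Z = 127/3
  (11/7, 9/7) → Z = 158/7
  (7/2, 0) → Z = 49/2
The feasible region is unbounded (it extends along (3, 1), (1, 0)), but Z strictly increases along every unbounded feasible direction, so there is no improving ray and the minimum is attained at a vertex.

The optimum lies where -2a - 3b = -7 and -12a + 3b = -15.
Solving simultaneously gives a = 11/7, b = 9/7.

a = 11/7, b = 9/7, minimum Z = 158/7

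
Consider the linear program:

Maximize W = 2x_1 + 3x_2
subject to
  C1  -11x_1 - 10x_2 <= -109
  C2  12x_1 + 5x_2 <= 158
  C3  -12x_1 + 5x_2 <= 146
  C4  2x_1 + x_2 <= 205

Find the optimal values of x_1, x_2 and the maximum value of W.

Feasible corners and W = 2x_1 + 3x_2:
  (207/13, -86/13) → W = 12
  (-183/35, 2914/175) → W = 6912/175
  (1/2, 152/5) → W = 461/5

The optimum lies where 12x_1 + 5x_2 = 158 and -12x_1 + 5x_2 = 146.
Solving simultaneously gives x_1 = 1/2, x_2 = 152/5.

x_1 = 1/2, x_2 = 152/5, maximum W = 461/5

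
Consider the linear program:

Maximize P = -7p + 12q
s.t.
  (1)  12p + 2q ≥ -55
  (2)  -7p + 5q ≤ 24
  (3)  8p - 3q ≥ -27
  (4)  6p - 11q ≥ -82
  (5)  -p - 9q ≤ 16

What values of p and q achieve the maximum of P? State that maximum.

p = 146/47, q = 430/47, maximum P = 4138/47

Feasible corners and P = -7p + 12q:
  (-63/19, 3/19) → P = 477/19
  (146/47, 430/47) → P = 4138/47
  (-97/25, -101/75) → P = 11
The feasible region is unbounded (it extends along (11, 6), (9, -1)), but P strictly decreases along every unbounded feasible direction, so there is no improving ray and the maximum is attained at a vertex.

At the optimal vertex, -7p + 5q = 24 and 6p - 11q = -82.
Solving simultaneously gives p = 146/47, q = 430/47.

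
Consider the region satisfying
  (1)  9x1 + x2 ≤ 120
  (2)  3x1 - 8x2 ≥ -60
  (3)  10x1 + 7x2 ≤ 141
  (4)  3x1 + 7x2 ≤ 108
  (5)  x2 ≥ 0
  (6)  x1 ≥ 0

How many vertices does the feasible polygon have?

Pairwise boundary intersections that survive every other constraint:
  (699/53, 69/53)
  (40/3, 0)
  (708/101, 1023/101)
  (0, 15/2)
  (0, 0)

5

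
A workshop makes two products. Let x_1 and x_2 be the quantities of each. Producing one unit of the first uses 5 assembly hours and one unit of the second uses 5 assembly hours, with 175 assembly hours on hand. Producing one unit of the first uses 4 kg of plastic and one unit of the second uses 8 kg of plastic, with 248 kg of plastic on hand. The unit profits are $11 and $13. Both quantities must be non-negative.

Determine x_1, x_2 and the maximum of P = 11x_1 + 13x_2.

Extreme points and P = 11x_1 + 13x_2:
  (0, 0) → P = 0
  (0, 31) → P = 403
  (35, 0) → P = 385
  (8, 27) → P = 439

x_1 = 8, x_2 = 27, maximum P = 439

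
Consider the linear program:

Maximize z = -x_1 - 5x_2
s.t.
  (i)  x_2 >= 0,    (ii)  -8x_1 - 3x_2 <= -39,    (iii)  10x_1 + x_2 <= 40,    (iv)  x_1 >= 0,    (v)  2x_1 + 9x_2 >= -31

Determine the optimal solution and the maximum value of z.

x_1 = 81/22, x_2 = 35/11, maximum z = -431/22

Vertices and z = -x_1 - 5x_2:
  (81/22, 35/11) → z = -431/22
  (0, 13) → z = -65
  (0, 40) → z = -200

The binding constraints are -8x_1 - 3x_2 = -39 and 10x_1 + x_2 = 40.
Solving simultaneously gives x_1 = 81/22, x_2 = 35/11.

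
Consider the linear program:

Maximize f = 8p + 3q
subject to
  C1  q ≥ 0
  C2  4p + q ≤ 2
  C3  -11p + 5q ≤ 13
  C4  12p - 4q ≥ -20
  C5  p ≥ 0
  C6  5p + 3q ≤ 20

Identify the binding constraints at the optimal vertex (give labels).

C2 and C5

Vertices and f = 8p + 3q:
  (1/2, 0) → f = 4
  (0, 0) → f = 0
  (0, 2) → f = 6

The maximum is at (0, 2). Substituting into each constraint, equality holds for C2 and C5; the remaining constraints have slack.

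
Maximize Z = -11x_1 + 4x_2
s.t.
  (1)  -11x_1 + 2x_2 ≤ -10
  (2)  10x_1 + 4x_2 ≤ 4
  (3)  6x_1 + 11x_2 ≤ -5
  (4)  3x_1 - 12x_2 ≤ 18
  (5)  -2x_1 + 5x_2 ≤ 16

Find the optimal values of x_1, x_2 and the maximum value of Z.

x_1 = 3/4, x_2 = -7/8, maximum Z = -47/4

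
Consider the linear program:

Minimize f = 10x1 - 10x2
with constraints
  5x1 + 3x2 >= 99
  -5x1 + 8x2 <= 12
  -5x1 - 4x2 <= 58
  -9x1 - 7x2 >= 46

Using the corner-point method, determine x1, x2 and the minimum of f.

x1 = 831/8, x2 = -1121/8, minimum f = 2440

Extreme points and f = 10x1 - 10x2:
  (114, -157) → f = 2710
  (831/8, -1121/8) → f = 2440
  (222, -292) → f = 5140

The binding constraints are 5x1 + 3x2 = 99 and -9x1 - 7x2 = 46.
Solving simultaneously gives x1 = 831/8, x2 = -1121/8.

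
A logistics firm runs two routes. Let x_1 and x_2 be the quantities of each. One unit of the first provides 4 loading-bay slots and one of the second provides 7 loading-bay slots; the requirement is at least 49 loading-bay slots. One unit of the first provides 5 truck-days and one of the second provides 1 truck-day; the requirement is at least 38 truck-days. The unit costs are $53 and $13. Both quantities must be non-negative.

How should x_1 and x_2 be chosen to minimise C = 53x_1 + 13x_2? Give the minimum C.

x_1 = 7, x_2 = 3, minimum C = 410

Feasible corners and C = 53x_1 + 13x_2:
  (0, 38) → C = 494
  (49/4, 0) → C = 2597/4
  (7, 3) → C = 410
The feasible region is unbounded (it extends along (0, 1), (1, 0)), but C strictly increases along every unbounded feasible direction, so there is no improving ray and the minimum is attained at a vertex.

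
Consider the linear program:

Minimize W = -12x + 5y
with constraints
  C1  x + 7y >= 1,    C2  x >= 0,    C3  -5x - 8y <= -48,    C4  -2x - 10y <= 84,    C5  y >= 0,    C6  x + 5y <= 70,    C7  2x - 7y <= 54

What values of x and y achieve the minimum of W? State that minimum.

x = 760/17, y = 86/17, minimum W = -8690/17

Extreme points and W = -12x + 5y:
  (0, 6) → W = 30
  (0, 14) → W = 70
  (48/5, 0) → W = -576/5
  (27, 0) → W = -324
  (760/17, 86/17) → W = -8690/17

At the optimal vertex, x + 5y = 70 and 2x - 7y = 54.
Solving simultaneously gives x = 760/17, y = 86/17.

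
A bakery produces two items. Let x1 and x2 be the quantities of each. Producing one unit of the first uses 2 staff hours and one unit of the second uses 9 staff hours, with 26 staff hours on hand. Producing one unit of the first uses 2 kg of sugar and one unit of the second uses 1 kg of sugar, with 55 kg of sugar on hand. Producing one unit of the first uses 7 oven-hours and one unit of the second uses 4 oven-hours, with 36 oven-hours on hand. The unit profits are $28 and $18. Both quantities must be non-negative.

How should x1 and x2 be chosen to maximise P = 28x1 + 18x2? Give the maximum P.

x1 = 4, x2 = 2, maximum P = 148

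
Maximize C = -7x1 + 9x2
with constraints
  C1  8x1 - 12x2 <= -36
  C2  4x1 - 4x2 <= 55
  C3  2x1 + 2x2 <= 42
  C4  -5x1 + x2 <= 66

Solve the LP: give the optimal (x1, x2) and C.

The optimum lies where 2x1 + 2x2 = 42 and -5x1 + x2 = 66.
Solving simultaneously gives x1 = -15/2, x2 = 57/2.

x1 = -15/2, x2 = 57/2, maximum C = 309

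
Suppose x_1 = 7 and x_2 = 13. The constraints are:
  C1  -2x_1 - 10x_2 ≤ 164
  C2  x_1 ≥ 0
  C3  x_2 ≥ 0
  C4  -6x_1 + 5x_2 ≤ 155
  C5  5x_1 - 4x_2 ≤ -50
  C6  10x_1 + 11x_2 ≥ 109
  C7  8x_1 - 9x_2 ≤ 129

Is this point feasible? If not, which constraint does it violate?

Constraint C5: 5x_1 - 4x_2 = -17, which is not ≤ -50. All other constraints are satisfied.

not feasible — violates C5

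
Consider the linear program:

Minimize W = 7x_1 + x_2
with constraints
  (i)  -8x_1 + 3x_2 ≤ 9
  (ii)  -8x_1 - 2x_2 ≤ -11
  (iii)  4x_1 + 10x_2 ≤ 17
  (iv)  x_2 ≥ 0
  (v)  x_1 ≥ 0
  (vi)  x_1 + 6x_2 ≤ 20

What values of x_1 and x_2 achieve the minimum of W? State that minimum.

x_1 = 19/18, x_2 = 23/18, minimum W = 26/3

Extreme points and W = 7x_1 + x_2:
  (19/18, 23/18) → W = 26/3
  (11/8, 0) → W = 77/8
  (17/4, 0) → W = 119/4

At the optimal vertex, -8x_1 - 2x_2 = -11 and 4x_1 + 10x_2 = 17.
Solving simultaneously gives x_1 = 19/18, x_2 = 23/18.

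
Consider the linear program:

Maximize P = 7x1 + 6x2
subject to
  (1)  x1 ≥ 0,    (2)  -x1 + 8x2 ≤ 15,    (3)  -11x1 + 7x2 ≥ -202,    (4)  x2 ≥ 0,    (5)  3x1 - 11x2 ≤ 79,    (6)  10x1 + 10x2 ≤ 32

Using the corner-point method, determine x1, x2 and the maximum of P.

x1 = 16/5, x2 = 0, maximum P = 112/5

Feasible corners and P = 7x1 + 6x2:
  (0, 15/8) → P = 45/4
  (0, 0) → P = 0
  (53/45, 91/45) → P = 917/45
  (16/5, 0) → P = 112/5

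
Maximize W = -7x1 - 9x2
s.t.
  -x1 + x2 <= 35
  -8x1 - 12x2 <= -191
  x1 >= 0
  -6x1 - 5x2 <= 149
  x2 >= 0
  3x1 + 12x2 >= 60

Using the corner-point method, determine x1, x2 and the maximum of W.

x1 = 0, x2 = 191/12, maximum W = -573/4

Corner points and W = -7x1 - 9x2:
  (0, 35) → W = -315
  (0, 191/12) → W = -573/4
  (191/8, 0) → W = -1337/8
The feasible region is unbounded (it extends along (1, 1), (1, 0)), but W strictly decreases along every unbounded feasible direction, so there is no improving ray and the maximum is attained at a vertex.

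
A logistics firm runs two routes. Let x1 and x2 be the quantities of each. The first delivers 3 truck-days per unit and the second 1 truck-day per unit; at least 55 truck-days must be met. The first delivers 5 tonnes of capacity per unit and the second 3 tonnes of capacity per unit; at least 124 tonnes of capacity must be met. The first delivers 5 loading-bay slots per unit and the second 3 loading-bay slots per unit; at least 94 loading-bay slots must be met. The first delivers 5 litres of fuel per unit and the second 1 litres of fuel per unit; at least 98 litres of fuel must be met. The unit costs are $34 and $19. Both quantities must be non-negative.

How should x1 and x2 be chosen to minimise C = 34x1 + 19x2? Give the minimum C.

x1 = 17, x2 = 13, minimum C = 825

Feasible corners and C = 34x1 + 19x2:
  (0, 98) → C = 1862
  (124/5, 0) → C = 4216/5
  (17, 13) → C = 825
The feasible region is unbounded (it extends along (0, 1), (1, 0)), but C strictly increases along every unbounded feasible direction, so there is no improving ray and the minimum is attained at a vertex.

At the optimal vertex, 5x1 + 3x2 = 124 and 5x1 + x2 = 98.
Solving simultaneously gives x1 = 17, x2 = 13.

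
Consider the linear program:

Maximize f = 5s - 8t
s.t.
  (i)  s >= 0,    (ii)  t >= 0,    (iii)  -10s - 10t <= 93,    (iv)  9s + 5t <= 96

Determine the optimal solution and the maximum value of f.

s = 32/3, t = 0, maximum f = 160/3

Extreme points and f = 5s - 8t:
  (0, 0) → f = 0
  (0, 96/5) → f = -768/5
  (32/3, 0) → f = 160/3

The binding constraints are t = 0 and 9s + 5t = 96.
Solving simultaneously gives s = 32/3, t = 0.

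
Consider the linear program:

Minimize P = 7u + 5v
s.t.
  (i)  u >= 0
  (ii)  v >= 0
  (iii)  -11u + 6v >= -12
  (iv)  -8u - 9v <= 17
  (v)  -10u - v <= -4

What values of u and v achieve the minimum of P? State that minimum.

u = 2/5, v = 0, minimum P = 14/5

Corner points and P = 7u + 5v:
  (0, 4) → P = 20
  (12/11, 0) → P = 84/11
  (2/5, 0) → P = 14/5
The feasible region is unbounded (it extends along (0, 1), (6, 11)), but P strictly increases along every unbounded feasible direction, so there is no improving ray and the minimum is attained at a vertex.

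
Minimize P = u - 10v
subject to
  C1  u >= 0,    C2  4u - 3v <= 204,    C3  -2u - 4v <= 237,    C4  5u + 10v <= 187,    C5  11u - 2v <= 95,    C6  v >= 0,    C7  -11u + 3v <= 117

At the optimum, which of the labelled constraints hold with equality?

Vertices and P = u - 10v:
  (0, 187/10) → P = -187
  (0, 0) → P = 0
  (331/30, 791/60) → P = -604/5
  (95/11, 0) → P = 95/11

The minimum is at (0, 187/10). Substituting into each constraint, equality holds for C1 and C4; the remaining constraints have slack.

C1 and C4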